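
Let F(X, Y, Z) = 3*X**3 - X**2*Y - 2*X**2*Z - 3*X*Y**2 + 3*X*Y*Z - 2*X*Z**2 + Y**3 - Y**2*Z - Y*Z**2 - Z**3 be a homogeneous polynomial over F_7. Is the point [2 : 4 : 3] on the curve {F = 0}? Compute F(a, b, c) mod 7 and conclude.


F(2,4,3) ≡ 3 (mod 7); P is NOT on the curve.

Evaluate F(2, 4, 3) term-by-term (mod 7).
  3*X**3 ↦ 3·8·1·1 = 24
  -X**2*Y ↦ -1·4·4·1 = -16
  -2*X**2*Z ↦ -2·4·1·3 = -24
  -3*X*Y**2 ↦ -3·2·16·1 = -96
  3*X*Y*Z ↦ 3·2·4·3 = 72
  -2*X*Z**2 ↦ -2·2·1·9 = -36
  Y**3 ↦ 1·1·64·1 = 64
  -Y**2*Z ↦ -1·1·16·3 = -48
  -Y*Z**2 ↦ -1·1·4·9 = -36
  -Z**3 ↦ -1·1·1·27 = -27
Sum: F(2, 4, 3) = (24) + (-16) + (-24) + (-96) + (72) + (-36) + (64) + (-48) + (-36) + (-27) = -123.
Reducing mod 7: -123 ≡ 3 (mod 7).
Since F(a, b, c) ≡ 3 ≠ 0 (mod 7), P does NOT lie on the curve.


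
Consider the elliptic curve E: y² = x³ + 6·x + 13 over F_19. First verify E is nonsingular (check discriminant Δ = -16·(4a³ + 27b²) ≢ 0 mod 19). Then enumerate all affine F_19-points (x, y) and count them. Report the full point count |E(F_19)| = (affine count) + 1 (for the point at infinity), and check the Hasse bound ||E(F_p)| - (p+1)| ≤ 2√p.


Affine points = {(1, 1), (1, 18), (3, 1), (3, 18), (4, 5), (4, 14), (5, 4), (5, 15), (9, 6), (9, 13), (10, 3), (10, 16), (11, 2), (11, 17), (15, 1), (15, 18), (16, 5), (16, 14), (18, 5), (18, 14)}; affine count = 20; |E(F_19)| = 21.

Discriminant check: Δ ∝ 4a³ + 27b² = 4·6³ + 27·13² = 4·216 + 27·169 ≡ 12 (mod 19). Nonzero ⇒ E is nonsingular.
For each x ∈ F_19, compute rhs = x³ + 6·x + 13 mod 19, then count y ∈ F_19 with y² ≡ rhs.
  x = 0: rhs = 13, matching y values: none (0 points).
  x = 1: rhs = 1, matching y values: 1, 18 (2 points).
  x = 2: rhs = 14, matching y values: none (0 points).
  x = 3: rhs = 1, matching y values: 1, 18 (2 points).
  x = 4: rhs = 6, matching y values: 5, 14 (2 points).
  x = 5: rhs = 16, matching y values: 4, 15 (2 points).
  x = 6: rhs = 18, matching y values: none (0 points).
  x = 7: rhs = 18, matching y values: none (0 points).
  x = 8: rhs = 3, matching y values: none (0 points).
  x = 9: rhs = 17, matching y values: 6, 13 (2 points).
  x = 10: rhs = 9, matching y values: 3, 16 (2 points).
  x = 11: rhs = 4, matching y values: 2, 17 (2 points).
  x = 12: rhs = 8, matching y values: none (0 points).
  x = 13: rhs = 8, matching y values: none (0 points).
  x = 14: rhs = 10, matching y values: none (0 points).
  x = 15: rhs = 1, matching y values: 1, 18 (2 points).
  x = 16: rhs = 6, matching y values: 5, 14 (2 points).
  x = 17: rhs = 12, matching y values: none (0 points).
  x = 18: rhs = 6, matching y values: 5, 14 (2 points).
Total affine count: 20.
Full point count |E(F_19)| = 20 + 1 = 21.
Hasse bound: |21 − (19+1)| = |1| = 1 ≤ 2√19 ≈ 8.7178 ✓.


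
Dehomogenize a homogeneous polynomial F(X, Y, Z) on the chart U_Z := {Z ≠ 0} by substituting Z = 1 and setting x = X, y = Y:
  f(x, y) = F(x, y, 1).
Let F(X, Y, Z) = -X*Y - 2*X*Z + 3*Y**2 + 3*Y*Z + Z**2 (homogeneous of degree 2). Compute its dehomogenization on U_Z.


f(x, y) = -x*y - 2*x + 3*y**2 + 3*y + 1

On U_Z we set Z = 1. Each monomial c·X^i·Y^j·Z^k in F becomes c·x^i·y^j·1^k = c·x^i·y^j.
Substituting Z = 1: F(X, Y, 1) = -x*y - 2*x + 3*y**2 + 3*y + 1.
Note: deg(f) ≤ deg(F) = 2; strict inequality happens when F is divisible by Z (lost terms).


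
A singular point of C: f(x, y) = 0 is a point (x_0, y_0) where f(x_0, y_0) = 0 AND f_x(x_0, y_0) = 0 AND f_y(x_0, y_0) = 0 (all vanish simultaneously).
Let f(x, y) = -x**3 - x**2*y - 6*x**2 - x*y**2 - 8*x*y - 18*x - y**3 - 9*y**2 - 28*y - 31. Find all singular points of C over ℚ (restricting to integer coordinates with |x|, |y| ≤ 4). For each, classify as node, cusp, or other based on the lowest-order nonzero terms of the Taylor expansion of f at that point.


Singular points: {(-1, -3)}; classification: cusp.

Compute partial derivatives:
  f_x = -3*x**2 - 2*x*y - 12*x - y**2 - 8*y - 18.
  f_y = -x**2 - 2*x*y - 8*x - 3*y**2 - 18*y - 28.
Scan x_0 ∈ {−4, ..., 4}. For each x_0, f_y(x_0, y) is a polynomial in y; find its integer roots y ∈ {−4, ..., 4}, then test f_x and f at those candidates.
  x = -4: f_y(-4, y) = -3*y**2 - 10*y - 12; no integer root y with |y| ≤ 4.
  x = -3: f_y(-3, y) = -3*y**2 - 12*y - 13; no integer root y with |y| ≤ 4.
  x = -2: f_y(-2, y) = -3*y**2 - 14*y - 16; vanishes at y ∈ {-2}. (-2, -2): f_x = -2 ≠ 0.
  x = -1: f_y(-1, y) = -3*y**2 - 16*y - 21; vanishes at y ∈ {-3}. (-1, -3): f_x = 0, f = 0 — SINGULAR.
  x = 0: f_y(0, y) = -3*y**2 - 18*y - 28; no integer root y with |y| ≤ 4.
  x = 1: f_y(1, y) = -3*y**2 - 20*y - 37; no integer root y with |y| ≤ 4.
  x = 2: f_y(2, y) = -3*y**2 - 22*y - 48; no integer root y with |y| ≤ 4.
  x = 3: f_y(3, y) = -3*y**2 - 24*y - 61; no integer root y with |y| ≤ 4.
  x = 4: f_y(4, y) = -3*y**2 - 26*y - 76; no integer root y with |y| ≤ 4.
Only singular point on the grid: (-1, -3).
Classify: substitute x = -1 + u, y = -3 + v and expand: f = -u**3 - u**2*v - u*v**2 - v**3 + v**2.
No constant or linear terms (consistent with a singular point). Quadratic part: v**2. Cubic part: -u**3 - u**2*v - u*v**2 - v**3.
The quadratic part v**2 is a perfect square, so there is a single (double) tangent line v = 0, i.e. y = -3. Restricting the cubic part to that line (v = 0) leaves -u**3 ≠ 0, so f is not divisible by v and the branch is v² ≈ u**3 to lowest order — this is a cusp.
Classification: cusp.


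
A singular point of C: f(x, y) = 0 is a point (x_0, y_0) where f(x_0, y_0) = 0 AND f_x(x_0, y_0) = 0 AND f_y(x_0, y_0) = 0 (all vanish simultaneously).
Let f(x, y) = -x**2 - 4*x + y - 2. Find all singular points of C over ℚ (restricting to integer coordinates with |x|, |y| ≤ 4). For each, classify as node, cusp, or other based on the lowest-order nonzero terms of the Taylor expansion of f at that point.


No singular points in the scanned grid; C is smooth there.

Compute partial derivatives:
  f_x = -2*x - 4.
  f_y = 1.
f_y = 1 is a nonzero constant, so f_y never vanishes: no point (x, y) can satisfy f = f_x = f_y = 0. In particular no (x, y) ∈ {−4, ..., 4}² is singular; the curve is smooth.


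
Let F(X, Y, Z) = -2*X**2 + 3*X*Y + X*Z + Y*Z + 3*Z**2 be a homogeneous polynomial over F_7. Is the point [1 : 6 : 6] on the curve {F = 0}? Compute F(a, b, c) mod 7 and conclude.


F(1,6,6) ≡ 5 (mod 7); P is NOT on the curve.

Evaluate F(1, 6, 6) term-by-term (mod 7).
  -2*X**2 ↦ -2·1·1·1 = -2
  3*X*Y ↦ 3·1·6·1 = 18
  X*Z ↦ 1·1·1·6 = 6
  Y*Z ↦ 1·1·6·6 = 36
  3*Z**2 ↦ 3·1·1·36 = 108
Sum: F(1, 6, 6) = (-2) + (18) + (6) + (36) + (108) = 166.
Reducing mod 7: 166 ≡ 5 (mod 7).
Since F(a, b, c) ≡ 5 ≠ 0 (mod 7), P does NOT lie on the curve.


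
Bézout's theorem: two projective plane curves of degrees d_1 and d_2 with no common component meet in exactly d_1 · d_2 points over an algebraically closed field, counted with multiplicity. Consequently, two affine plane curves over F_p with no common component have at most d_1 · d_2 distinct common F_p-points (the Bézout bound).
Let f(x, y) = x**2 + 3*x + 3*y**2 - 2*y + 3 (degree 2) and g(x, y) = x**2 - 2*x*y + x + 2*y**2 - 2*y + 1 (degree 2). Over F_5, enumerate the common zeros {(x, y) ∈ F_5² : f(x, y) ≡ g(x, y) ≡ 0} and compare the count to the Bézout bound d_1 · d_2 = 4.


Common zeros: ∅; count = 0; Bézout bound = 4.

deg(f) = 2, deg(g) = 2, so Bézout bound = 4.
Scan x ∈ F_5. For each x, list the y ∈ F_5 with f(x, y) ≡ 0 and those with g(x, y) ≡ 0 (mod 5); the common zeros in that column are the intersection.
  x = 0: f ≡ 0 at y ∈ ∅; g ≡ 0 at y ∈ {2, 4}; common: ∅.
  x = 1: f ≡ 0 at y ∈ {2}; g ≡ 0 at y ∈ ∅; common: ∅.
  x = 2: f ≡ 0 at y ∈ ∅; g ≡ 0 at y ∈ {4}; common: ∅.
  x = 3: f ≡ 0 at y ∈ ∅; g ≡ 0 at y ∈ {2}; common: ∅.
  x = 4: f ≡ 0 at y ∈ ∅; g ≡ 0 at y ∈ ∅; common: ∅.
Collecting: common zeros = ∅, so the count is 0.
Comparison with the Bézout bound: 0 ≤ 4 = deg(f)·deg(g), as expected for curves with no common component (the affine F_5-count falls short of the bound because intersections may lie at infinity, over extension fields, or carry multiplicity).


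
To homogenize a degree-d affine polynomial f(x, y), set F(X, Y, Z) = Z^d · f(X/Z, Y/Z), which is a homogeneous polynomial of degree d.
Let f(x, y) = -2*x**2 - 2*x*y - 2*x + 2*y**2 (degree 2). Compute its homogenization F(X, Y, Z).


F(X, Y, Z) = -2*X**2 - 2*X*Y - 2*X*Z + 2*Y**2

deg(f) = 2.
Substitute x = X/Z, y = Y/Z into f, then multiply by Z^2.
  monomial -2·x^2·y^0 ↦ -2·X^2·Y^0·Z^0.
  monomial -2·x^1·y^1 ↦ -2·X^1·Y^1·Z^0.
  monomial -2·x^1·y^0 ↦ -2·X^1·Y^0·Z^1.
  monomial 2·x^0·y^2 ↦ 2·X^0·Y^2·Z^0.
Collecting: F(X, Y, Z) = -2*X**2 - 2*X*Y - 2*X*Z + 2*Y**2.


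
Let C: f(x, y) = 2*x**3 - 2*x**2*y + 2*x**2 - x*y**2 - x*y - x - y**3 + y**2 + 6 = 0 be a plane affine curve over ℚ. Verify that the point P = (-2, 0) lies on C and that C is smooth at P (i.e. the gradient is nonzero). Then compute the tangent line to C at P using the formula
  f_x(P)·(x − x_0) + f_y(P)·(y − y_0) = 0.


Tangent line at P: 15*x - 6*y + 30 = 0.

Step 1: f(-2, 0) = 0, so P lies on C.
Step 2: partial derivatives
  f_x(x, y) = 6*x**2 - 4*x*y + 4*x - y**2 - y - 1, f_y(x, y) = -2*x**2 - 2*x*y - x - 3*y**2 + 2*y.
  f_x(P) = 15, f_y(P) = -6 (gradient nonzero, so P is smooth).
Step 3: tangent line at P: 15·(x − -2) + -6·(y − 0) = 0.
Expanding: 15*x - 6*y + 30 = 0.


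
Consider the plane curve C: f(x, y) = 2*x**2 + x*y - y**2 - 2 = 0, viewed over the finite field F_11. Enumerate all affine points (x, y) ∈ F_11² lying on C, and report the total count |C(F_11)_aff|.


Affine F_11-points: {(0, 3), (0, 8), (1, 0), (1, 1), (4, 1), (4, 3), (7, 8), (7, 10), (10, 0), (10, 10)}; count = 10.

For each of the 121 pairs (x, y) ∈ F_11², evaluate f(x, y) mod 11. Record the zeros.
  x = 0: [0↦9, 1↦8, 2↦5, 3↦0, 4↦4, 5↦6, 6↦6, 7↦4, 8↦0, 9↦5, 10↦8]  zeros at y ∈ {3, 8}
  x = 1: [0↦0, 1↦0, 2↦9, 3↦5, 4↦10, 5↦2, 6↦3, 7↦2, 8↦10, 9↦5, 10↦9]  zeros at y ∈ {0, 1}
  x = 2: [0↦6, 1↦7, 2↦6, 3↦3, 4↦9, 5↦2, 6↦4, 7↦4, 8↦2, 9↦9, 10↦3]  zeros at y ∈ ∅
  x = 3: [0↦5, 1↦7, 2↦7, 3↦5, 4↦1, 5↦6, 6↦9, 7↦10, 8↦9, 9↦6, 10↦1]  zeros at y ∈ ∅
  x = 4: [0↦8, 1↦0, 2↦1, 3↦0, 4↦8, 5↦3, 6↦7, 7↦9, 8↦9, 9↦7, 10↦3]  zeros at y ∈ {1, 3}
  x = 5: [0↦4, 1↦8, 2↦10, 3↦10, 4↦8, 5↦4, 6↦9, 7↦1, 8↦2, 9↦1, 10↦9]  zeros at y ∈ ∅
  x = 6: [0↦4, 1↦9, 2↦1, 3↦2, 4↦1, 5↦9, 6↦4, 7↦8, 8↦10, 9↦10, 10↦8]  zeros at y ∈ ∅
  x = 7: [0↦8, 1↦3, 2↦7, 3↦9, 4↦9, 5↦7, 6↦3, 7↦8, 8↦0, 9↦1, 10↦0]  zeros at y ∈ {8, 10}
  x = 8: [0↦5, 1↦1, 2↦6, 3↦9, 4↦10, 5↦9, 6↦6, 7↦1, 8↦5, 9↦7, 10↦7]  zeros at y ∈ ∅
  x = 9: [0↦6, 1↦3, 2↦9, 3↦2, 4↦4, 5↦4, 6↦2, 7↦9, 8↦3, 9↦6, 10↦7]  zeros at y ∈ ∅
  x = 10: [0↦0, 1↦9, 2↦5, 3↦10, 4↦2, 5↦3, 6↦2, 7↦10, 8↦5, 9↦9, 10↦0]  zeros at y ∈ {0, 10}
Collecting zeros: affine points = {(0, 3), (0, 8), (1, 0), (1, 1), (4, 1), (4, 3), (7, 8), (7, 10), (10, 0), (10, 10)}.
Total count |C(F_11)_aff| = 10.


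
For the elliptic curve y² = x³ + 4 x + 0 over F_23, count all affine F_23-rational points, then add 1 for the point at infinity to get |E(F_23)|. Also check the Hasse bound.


Affine points = {(0, 0), (2, 4), (2, 19), (3, 4), (3, 19), (7, 7), (7, 16), (9, 11), (9, 12), (11, 8), (11, 15), (13, 8), (13, 15), (15, 10), (15, 13), (17, 6), (17, 17), (18, 4), (18, 19), (19, 9), (19, 14), (22, 8), (22, 15)}; affine count = 23; |E(F_23)| = 24.

Discriminant check: Δ ∝ 4a³ + 27b² = 4·4³ + 27·0² = 4·64 + 27·0 ≡ 3 (mod 23). Nonzero ⇒ E is nonsingular.
For each x ∈ F_23, compute rhs = x³ + 4·x + 0 mod 23, then count y ∈ F_23 with y² ≡ rhs.
  x = 0: rhs = 0, matching y values: 0 (1 points).
  x = 1: rhs = 5, matching y values: none (0 points).
  x = 2: rhs = 16, matching y values: 4, 19 (2 points).
  x = 3: rhs = 16, matching y values: 4, 19 (2 points).
  x = 4: rhs = 11, matching y values: none (0 points).
  x = 5: rhs = 7, matching y values: none (0 points).
  x = 6: rhs = 10, matching y values: none (0 points).
  x = 7: rhs = 3, matching y values: 7, 16 (2 points).
  x = 8: rhs = 15, matching y values: none (0 points).
  x = 9: rhs = 6, matching y values: 11, 12 (2 points).
  x = 10: rhs = 5, matching y values: none (0 points).
  x = 11: rhs = 18, matching y values: 8, 15 (2 points).
  x = 12: rhs = 5, matching y values: none (0 points).
  x = 13: rhs = 18, matching y values: 8, 15 (2 points).
  x = 14: rhs = 17, matching y values: none (0 points).
  x = 15: rhs = 8, matching y values: 10, 13 (2 points).
  x = 16: rhs = 20, matching y values: none (0 points).
  x = 17: rhs = 13, matching y values: 6, 17 (2 points).
  x = 18: rhs = 16, matching y values: 4, 19 (2 points).
  x = 19: rhs = 12, matching y values: 9, 14 (2 points).
  x = 20: rhs = 7, matching y values: none (0 points).
  x = 21: rhs = 7, matching y values: none (0 points).
  x = 22: rhs = 18, matching y values: 8, 15 (2 points).
Total affine count: 23.
Full point count |E(F_23)| = 23 + 1 = 24.
Hasse bound: |24 − (23+1)| = |0| = 0 ≤ 2√23 ≈ 9.5917 ✓.


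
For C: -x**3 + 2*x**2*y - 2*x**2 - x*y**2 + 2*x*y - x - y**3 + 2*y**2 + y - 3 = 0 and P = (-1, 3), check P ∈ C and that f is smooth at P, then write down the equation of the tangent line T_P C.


Tangent line at P: -15*x - 8*y + 9 = 0.

Step 1: f(-1, 3) = 0, so P lies on C.
Step 2: partial derivatives
  f_x(x, y) = -3*x**2 + 4*x*y - 4*x - y**2 + 2*y - 1, f_y(x, y) = 2*x**2 - 2*x*y + 2*x - 3*y**2 + 4*y + 1.
  f_x(P) = -15, f_y(P) = -8 (gradient nonzero, so P is smooth).
Step 3: tangent line at P: -15·(x − -1) + -8·(y − 3) = 0.
Expanding: -15*x - 8*y + 9 = 0.


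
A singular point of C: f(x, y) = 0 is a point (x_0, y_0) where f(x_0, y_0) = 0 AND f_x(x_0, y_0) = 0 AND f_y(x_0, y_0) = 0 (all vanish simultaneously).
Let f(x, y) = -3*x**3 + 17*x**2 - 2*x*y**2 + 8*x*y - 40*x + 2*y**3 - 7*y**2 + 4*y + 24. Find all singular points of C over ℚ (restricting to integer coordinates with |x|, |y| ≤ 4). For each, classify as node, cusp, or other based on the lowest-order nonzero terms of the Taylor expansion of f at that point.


Singular points: {(2, 2)}; classification: node.

Compute partial derivatives:
  f_x = -9*x**2 + 34*x - 2*y**2 + 8*y - 40.
  f_y = -4*x*y + 8*x + 6*y**2 - 14*y + 4.
Scan x_0 ∈ {−4, ..., 4}. For each x_0, f_y(x_0, y) is a polynomial in y; find its integer roots y ∈ {−4, ..., 4}, then test f_x and f at those candidates.
  x = -4: f_y(-4, y) = 6*y**2 + 2*y - 28; vanishes at y ∈ {2}. (-4, 2): f_x = -312 ≠ 0.
  x = -3: f_y(-3, y) = 6*y**2 - 2*y - 20; vanishes at y ∈ {2}. (-3, 2): f_x = -215 ≠ 0.
  x = -2: f_y(-2, y) = 6*y**2 - 6*y - 12; vanishes at y ∈ {-1, 2}. (-2, -1): f_x = -154 ≠ 0; (-2, 2): f_x = -136 ≠ 0.
  x = -1: f_y(-1, y) = 6*y**2 - 10*y - 4; vanishes at y ∈ {2}. (-1, 2): f_x = -75 ≠ 0.
  x = 0: f_y(0, y) = 6*y**2 - 14*y + 4; vanishes at y ∈ {2}. (0, 2): f_x = -32 ≠ 0.
  x = 1: f_y(1, y) = 6*y**2 - 18*y + 12; vanishes at y ∈ {1, 2}. (1, 1): f_x = -9 ≠ 0; (1, 2): f_x = -7 ≠ 0.
  x = 2: f_y(2, y) = 6*y**2 - 22*y + 20; vanishes at y ∈ {2}. (2, 2): f_x = 0, f = 0 — SINGULAR.
  x = 3: f_y(3, y) = 6*y**2 - 26*y + 28; vanishes at y ∈ {2}. (3, 2): f_x = -11 ≠ 0.
  x = 4: f_y(4, y) = 6*y**2 - 30*y + 36; vanishes at y ∈ {2, 3}. (4, 2): f_x = -40 ≠ 0; (4, 3): f_x = -42 ≠ 0.
Only singular point on the grid: (2, 2).
Classify: substitute x = 2 + u, y = 2 + v and expand: f = -3*u**3 - u**2 - 2*u*v**2 + 2*v**3 + v**2.
No constant or linear terms (consistent with a singular point). Quadratic part: -u**2 + v**2. Cubic part: -3*u**3 - 2*u*v**2 + 2*v**3.
The quadratic part v**2 - u**2 = (v − u)(v + u) splits into two distinct linear factors, so there are two distinct tangent lines y − 2 = ±(x − 2) — this is a node (ordinary double point).
Classification: node.


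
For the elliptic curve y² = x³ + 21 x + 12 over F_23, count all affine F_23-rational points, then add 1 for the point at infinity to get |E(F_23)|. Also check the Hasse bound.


Affine points = {(0, 9), (0, 14), (2, 4), (2, 19), (5, 9), (5, 14), (6, 3), (6, 20), (8, 5), (8, 18), (10, 7), (10, 16), (18, 9), (18, 14), (19, 5), (19, 18), (21, 10), (21, 13), (22, 6), (22, 17)}; affine count = 20; |E(F_23)| = 21.

Discriminant check: Δ ∝ 4a³ + 27b² = 4·21³ + 27·12² = 4·9261 + 27·144 ≡ 15 (mod 23). Nonzero ⇒ E is nonsingular.
For each x ∈ F_23, compute rhs = x³ + 21·x + 12 mod 23, then count y ∈ F_23 with y² ≡ rhs.
  x = 0: rhs = 12, matching y values: 9, 14 (2 points).
  x = 1: rhs = 11, matching y values: none (0 points).
  x = 2: rhs = 16, matching y values: 4, 19 (2 points).
  x = 3: rhs = 10, matching y values: none (0 points).
  x = 4: rhs = 22, matching y values: none (0 points).
  x = 5: rhs = 12, matching y values: 9, 14 (2 points).
  x = 6: rhs = 9, matching y values: 3, 20 (2 points).
  x = 7: rhs = 19, matching y values: none (0 points).
  x = 8: rhs = 2, matching y values: 5, 18 (2 points).
  x = 9: rhs = 10, matching y values: none (0 points).
  x = 10: rhs = 3, matching y values: 7, 16 (2 points).
  x = 11: rhs = 10, matching y values: none (0 points).
  x = 12: rhs = 14, matching y values: none (0 points).
  x = 13: rhs = 21, matching y values: none (0 points).
  x = 14: rhs = 14, matching y values: none (0 points).
  x = 15: rhs = 22, matching y values: none (0 points).
  x = 16: rhs = 5, matching y values: none (0 points).
  x = 17: rhs = 15, matching y values: none (0 points).
  x = 18: rhs = 12, matching y values: 9, 14 (2 points).
  x = 19: rhs = 2, matching y values: 5, 18 (2 points).
  x = 20: rhs = 14, matching y values: none (0 points).
  x = 21: rhs = 8, matching y values: 10, 13 (2 points).
  x = 22: rhs = 13, matching y values: 6, 17 (2 points).
Total affine count: 20.
Full point count |E(F_23)| = 20 + 1 = 21.
Hasse bound: |21 − (23+1)| = |-3| = 3 ≤ 2√23 ≈ 9.5917 ✓.


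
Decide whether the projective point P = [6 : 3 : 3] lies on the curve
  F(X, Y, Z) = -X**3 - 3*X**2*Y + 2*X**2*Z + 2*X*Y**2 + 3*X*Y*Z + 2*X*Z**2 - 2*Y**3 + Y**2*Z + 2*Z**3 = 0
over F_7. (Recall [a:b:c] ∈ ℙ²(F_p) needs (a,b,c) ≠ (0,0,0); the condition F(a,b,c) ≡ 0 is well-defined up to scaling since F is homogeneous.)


F(6,3,3) ≡ 4 (mod 7); P is NOT on the curve.

Evaluate F(6, 3, 3) term-by-term (mod 7).
  -X**3 ↦ -1·216·1·1 = -216
  -3*X**2*Y ↦ -3·36·3·1 = -324
  2*X**2*Z ↦ 2·36·1·3 = 216
  2*X*Y**2 ↦ 2·6·9·1 = 108
  3*X*Y*Z ↦ 3·6·3·3 = 162
  2*X*Z**2 ↦ 2·6·1·9 = 108
  -2*Y**3 ↦ -2·1·27·1 = -54
  Y**2*Z ↦ 1·1·9·3 = 27
  2*Z**3 ↦ 2·1·1·27 = 54
Sum: F(6, 3, 3) = (-216) + (-324) + (216) + (108) + (162) + (108) + (-54) + (27) + (54) = 81.
Reducing mod 7: 81 ≡ 4 (mod 7).
Since F(a, b, c) ≡ 4 ≠ 0 (mod 7), P does NOT lie on the curve.


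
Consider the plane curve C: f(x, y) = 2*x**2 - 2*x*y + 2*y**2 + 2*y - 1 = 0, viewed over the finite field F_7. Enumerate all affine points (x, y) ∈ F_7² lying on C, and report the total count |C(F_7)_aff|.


Affine F_7-points: {(2, 0), (2, 1), (5, 0), (5, 4), (6, 1), (6, 4)}; count = 6.

For each of the 49 pairs (x, y) ∈ F_7², evaluate f(x, y) mod 7. Record the zeros.
  x = 0: [0↦6, 1↦3, 2↦4, 3↦2, 4↦4, 5↦3, 6↦6]  zeros at y ∈ ∅
  x = 1: [0↦1, 1↦3, 2↦2, 3↦5, 4↦5, 5↦2, 6↦3]  zeros at y ∈ ∅
  x = 2: [0↦0, 1↦0, 2↦4, 3↦5, 4↦3, 5↦5, 6↦4]  zeros at y ∈ {0, 1}
  x = 3: [0↦3, 1↦1, 2↦3, 3↦2, 4↦5, 5↦5, 6↦2]  zeros at y ∈ ∅
  x = 4: [0↦3, 1↦6, 2↦6, 3↦3, 4↦4, 5↦2, 6↦4]  zeros at y ∈ ∅
  x = 5: [0↦0, 1↦1, 2↦6, 3↦1, 4↦0, 5↦3, 6↦3]  zeros at y ∈ {0, 4}
  x = 6: [0↦1, 1↦0, 2↦3, 3↦3, 4↦0, 5↦1, 6↦6]  zeros at y ∈ {1, 4}
Collecting zeros: affine points = {(2, 0), (2, 1), (5, 0), (5, 4), (6, 1), (6, 4)}.
Total count |C(F_7)_aff| = 6.


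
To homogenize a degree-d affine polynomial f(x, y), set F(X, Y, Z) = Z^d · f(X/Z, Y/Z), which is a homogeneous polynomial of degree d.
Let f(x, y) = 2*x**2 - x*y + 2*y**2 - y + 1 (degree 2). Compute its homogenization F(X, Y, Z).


F(X, Y, Z) = 2*X**2 - X*Y + 2*Y**2 - Y*Z + Z**2

deg(f) = 2.
Substitute x = X/Z, y = Y/Z into f, then multiply by Z^2.
  monomial 2·x^2·y^0 ↦ 2·X^2·Y^0·Z^0.
  monomial -1·x^1·y^1 ↦ -1·X^1·Y^1·Z^0.
  monomial 2·x^0·y^2 ↦ 2·X^0·Y^2·Z^0.
  monomial -1·x^0·y^1 ↦ -1·X^0·Y^1·Z^1.
  monomial 1·x^0·y^0 ↦ 1·X^0·Y^0·Z^2.
Collecting: F(X, Y, Z) = 2*X**2 - X*Y + 2*Y**2 - Y*Z + Z**2.


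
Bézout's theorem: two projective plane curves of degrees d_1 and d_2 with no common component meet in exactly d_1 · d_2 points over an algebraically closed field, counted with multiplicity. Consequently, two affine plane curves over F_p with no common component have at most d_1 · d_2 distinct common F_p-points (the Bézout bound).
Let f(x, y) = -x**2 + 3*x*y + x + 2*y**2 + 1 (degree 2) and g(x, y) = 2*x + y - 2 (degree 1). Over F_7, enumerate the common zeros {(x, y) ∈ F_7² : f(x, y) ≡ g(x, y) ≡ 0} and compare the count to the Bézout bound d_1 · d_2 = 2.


Common zeros: ∅; count = 0; Bézout bound = 2.

deg(f) = 2, deg(g) = 1, so Bézout bound = 2.
Scan x ∈ F_7. For each x, list the y ∈ F_7 with f(x, y) ≡ 0 and those with g(x, y) ≡ 0 (mod 7); the common zeros in that column are the intersection.
  x = 0: f ≡ 0 at y ∈ ∅; g ≡ 0 at y ∈ {2}; common: ∅.
  x = 1: f ≡ 0 at y ∈ {3, 6}; g ≡ 0 at y ∈ {0}; common: ∅.
  x = 2: f ≡ 0 at y ∈ {1, 3}; g ≡ 0 at y ∈ {5}; common: ∅.
  x = 3: f ≡ 0 at y ∈ {2, 4}; g ≡ 0 at y ∈ {3}; common: ∅.
  x = 4: f ≡ 0 at y ∈ {2, 6}; g ≡ 0 at y ∈ {1}; common: ∅.
  x = 5: f ≡ 0 at y ∈ ∅; g ≡ 0 at y ∈ {6}; common: ∅.
  x = 6: f ≡ 0 at y ∈ ∅; g ≡ 0 at y ∈ {4}; common: ∅.
Collecting: common zeros = ∅, so the count is 0.
Comparison with the Bézout bound: 0 ≤ 2 = deg(f)·deg(g), as expected for curves with no common component (the affine F_7-count falls short of the bound because intersections may lie at infinity, over extension fields, or carry multiplicity).


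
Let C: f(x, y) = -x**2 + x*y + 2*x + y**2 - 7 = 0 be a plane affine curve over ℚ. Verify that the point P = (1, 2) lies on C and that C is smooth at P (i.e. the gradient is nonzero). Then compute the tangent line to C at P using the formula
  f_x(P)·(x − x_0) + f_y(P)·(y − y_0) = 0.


Tangent line at P: 2*x + 5*y - 12 = 0.

Step 1: f(1, 2) = 0, so P lies on C.
Step 2: partial derivatives
  f_x(x, y) = -2*x + y + 2, f_y(x, y) = x + 2*y.
  f_x(P) = 2, f_y(P) = 5 (gradient nonzero, so P is smooth).
Step 3: tangent line at P: 2·(x − 1) + 5·(y − 2) = 0.
Expanding: 2*x + 5*y - 12 = 0.


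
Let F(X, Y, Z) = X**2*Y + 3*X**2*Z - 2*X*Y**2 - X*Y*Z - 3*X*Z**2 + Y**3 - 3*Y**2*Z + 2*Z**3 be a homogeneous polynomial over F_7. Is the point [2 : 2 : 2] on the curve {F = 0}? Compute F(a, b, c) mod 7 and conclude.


F(2,2,2) ≡ 5 (mod 7); P is NOT on the curve.

Evaluate F(2, 2, 2) term-by-term (mod 7).
  X**2*Y ↦ 1·4·2·1 = 8
  3*X**2*Z ↦ 3·4·1·2 = 24
  -2*X*Y**2 ↦ -2·2·4·1 = -16
  -X*Y*Z ↦ -1·2·2·2 = -8
  -3*X*Z**2 ↦ -3·2·1·4 = -24
  Y**3 ↦ 1·1·8·1 = 8
  -3*Y**2*Z ↦ -3·1·4·2 = -24
  2*Z**3 ↦ 2·1·1·8 = 16
Sum: F(2, 2, 2) = (8) + (24) + (-16) + (-8) + (-24) + (8) + (-24) + (16) = -16.
Reducing mod 7: -16 ≡ 5 (mod 7).
Since F(a, b, c) ≡ 5 ≠ 0 (mod 7), P does NOT lie on the curve.


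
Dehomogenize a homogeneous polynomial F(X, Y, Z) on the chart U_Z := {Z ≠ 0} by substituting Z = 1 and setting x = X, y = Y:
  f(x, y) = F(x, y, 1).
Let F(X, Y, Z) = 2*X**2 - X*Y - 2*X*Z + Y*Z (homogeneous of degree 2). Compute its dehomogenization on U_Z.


f(x, y) = 2*x**2 - x*y - 2*x + y

On U_Z we set Z = 1. Each monomial c·X^i·Y^j·Z^k in F becomes c·x^i·y^j·1^k = c·x^i·y^j.
Substituting Z = 1: F(X, Y, 1) = 2*x**2 - x*y - 2*x + y.
Note: deg(f) ≤ deg(F) = 2; strict inequality happens when F is divisible by Z (lost terms).


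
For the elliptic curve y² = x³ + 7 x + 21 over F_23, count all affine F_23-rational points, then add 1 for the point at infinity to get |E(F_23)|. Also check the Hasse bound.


Affine points = {(1, 11), (1, 12), (3, 0), (6, 7), (6, 16), (9, 10), (9, 13), (11, 7), (11, 16), (12, 4), (12, 19), (13, 3), (13, 20), (17, 4), (17, 19), (22, 6), (22, 17)}; affine count = 17; |E(F_23)| = 18.

Discriminant check: Δ ∝ 4a³ + 27b² = 4·7³ + 27·21² = 4·343 + 27·441 ≡ 8 (mod 23). Nonzero ⇒ E is nonsingular.
For each x ∈ F_23, compute rhs = x³ + 7·x + 21 mod 23, then count y ∈ F_23 with y² ≡ rhs.
  x = 0: rhs = 21, matching y values: none (0 points).
  x = 1: rhs = 6, matching y values: 11, 12 (2 points).
  x = 2: rhs = 20, matching y values: none (0 points).
  x = 3: rhs = 0, matching y values: 0 (1 points).
  x = 4: rhs = 21, matching y values: none (0 points).
  x = 5: rhs = 20, matching y values: none (0 points).
  x = 6: rhs = 3, matching y values: 7, 16 (2 points).
  x = 7: rhs = 22, matching y values: none (0 points).
  x = 8: rhs = 14, matching y values: none (0 points).
  x = 9: rhs = 8, matching y values: 10, 13 (2 points).
  x = 10: rhs = 10, matching y values: none (0 points).
  x = 11: rhs = 3, matching y values: 7, 16 (2 points).
  x = 12: rhs = 16, matching y values: 4, 19 (2 points).
  x = 13: rhs = 9, matching y values: 3, 20 (2 points).
  x = 14: rhs = 11, matching y values: none (0 points).
  x = 15: rhs = 5, matching y values: none (0 points).
  x = 16: rhs = 20, matching y values: none (0 points).
  x = 17: rhs = 16, matching y values: 4, 19 (2 points).
  x = 18: rhs = 22, matching y values: none (0 points).
  x = 19: rhs = 21, matching y values: none (0 points).
  x = 20: rhs = 19, matching y values: none (0 points).
  x = 21: rhs = 22, matching y values: none (0 points).
  x = 22: rhs = 13, matching y values: 6, 17 (2 points).
Total affine count: 17.
Full point count |E(F_23)| = 17 + 1 = 18.
Hasse bound: |18 − (23+1)| = |-6| = 6 ≤ 2√23 ≈ 9.5917 ✓.


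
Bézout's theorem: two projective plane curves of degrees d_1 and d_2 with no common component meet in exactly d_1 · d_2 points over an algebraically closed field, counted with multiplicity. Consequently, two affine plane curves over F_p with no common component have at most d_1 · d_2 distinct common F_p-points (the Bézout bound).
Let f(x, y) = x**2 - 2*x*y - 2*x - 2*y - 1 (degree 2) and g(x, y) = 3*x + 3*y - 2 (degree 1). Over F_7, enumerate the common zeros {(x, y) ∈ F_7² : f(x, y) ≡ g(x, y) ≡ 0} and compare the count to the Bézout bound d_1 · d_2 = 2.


Common zeros: {(0, 3), (2, 1)}; count = 2; Bézout bound = 2.

deg(f) = 2, deg(g) = 1, so Bézout bound = 2.
Scan x ∈ F_7. For each x, list the y ∈ F_7 with f(x, y) ≡ 0 and those with g(x, y) ≡ 0 (mod 7); the common zeros in that column are the intersection.
  x = 0: f ≡ 0 at y ∈ {3}; g ≡ 0 at y ∈ {3}; common: {3}.
  x = 1: f ≡ 0 at y ∈ {3}; g ≡ 0 at y ∈ {2}; common: ∅.
  x = 2: f ≡ 0 at y ∈ {1}; g ≡ 0 at y ∈ {1}; common: {1}.
  x = 3: f ≡ 0 at y ∈ {2}; g ≡ 0 at y ∈ {0}; common: ∅.
  x = 4: f ≡ 0 at y ∈ {0}; g ≡ 0 at y ∈ {6}; common: ∅.
  x = 5: f ≡ 0 at y ∈ {0}; g ≡ 0 at y ∈ {5}; common: ∅.
  x = 6: f ≡ 0 at y ∈ ∅; g ≡ 0 at y ∈ {4}; common: ∅.
Collecting: common zeros = {(0, 3), (2, 1)}, so the count is 2.
Comparison with the Bézout bound: 2 ≤ 2 = deg(f)·deg(g), as expected for curves with no common component (the bound is attained).


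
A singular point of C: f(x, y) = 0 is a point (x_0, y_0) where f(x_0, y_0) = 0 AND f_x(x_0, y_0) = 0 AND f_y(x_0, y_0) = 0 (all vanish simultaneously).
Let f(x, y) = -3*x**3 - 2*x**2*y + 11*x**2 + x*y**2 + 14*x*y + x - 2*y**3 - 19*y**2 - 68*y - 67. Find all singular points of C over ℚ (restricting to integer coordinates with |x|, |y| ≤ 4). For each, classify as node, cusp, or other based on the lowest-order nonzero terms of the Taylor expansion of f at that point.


Singular points: {(2, -3)}; classification: node.

Compute partial derivatives:
  f_x = -9*x**2 - 4*x*y + 22*x + y**2 + 14*y + 1.
  f_y = -2*x**2 + 2*x*y + 14*x - 6*y**2 - 38*y - 68.
Scan x_0 ∈ {−4, ..., 4}. For each x_0, f_y(x_0, y) is a polynomial in y; find its integer roots y ∈ {−4, ..., 4}, then test f_x and f at those candidates.
  x = -4: f_y(-4, y) = -6*y**2 - 46*y - 156; no integer root y with |y| ≤ 4.
  x = -3: f_y(-3, y) = -6*y**2 - 44*y - 128; no integer root y with |y| ≤ 4.
  x = -2: f_y(-2, y) = -6*y**2 - 42*y - 104; no integer root y with |y| ≤ 4.
  x = -1: f_y(-1, y) = -6*y**2 - 40*y - 84; no integer root y with |y| ≤ 4.
  x = 0: f_y(0, y) = -6*y**2 - 38*y - 68; no integer root y with |y| ≤ 4.
  x = 1: f_y(1, y) = -6*y**2 - 36*y - 56; no integer root y with |y| ≤ 4.
  x = 2: f_y(2, y) = -6*y**2 - 34*y - 48; vanishes at y ∈ {-3}. (2, -3): f_x = 0, f = 0 — SINGULAR.
  x = 3: f_y(3, y) = -6*y**2 - 32*y - 44; no integer root y with |y| ≤ 4.
  x = 4: f_y(4, y) = -6*y**2 - 30*y - 44; no integer root y with |y| ≤ 4.
Only singular point on the grid: (2, -3).
Classify: substitute x = 2 + u, y = -3 + v and expand: f = -3*u**3 - 2*u**2*v - u**2 + u*v**2 - 2*v**3 + v**2.
No constant or linear terms (consistent with a singular point). Quadratic part: -u**2 + v**2. Cubic part: -3*u**3 - 2*u**2*v + u*v**2 - 2*v**3.
The quadratic part v**2 - u**2 = (v − u)(v + u) splits into two distinct linear factors, so there are two distinct tangent lines y − -3 = ±(x − 2) — this is a node (ordinary double point).
Classification: node.


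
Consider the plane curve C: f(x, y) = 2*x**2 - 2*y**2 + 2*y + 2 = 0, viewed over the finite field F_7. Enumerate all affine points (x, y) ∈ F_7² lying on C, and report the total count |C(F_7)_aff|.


Affine F_7-points: {(1, 2), (1, 6), (2, 4), (5, 4), (6, 2), (6, 6)}; count = 6.

For each of the 49 pairs (x, y) ∈ F_7², evaluate f(x, y) mod 7. Record the zeros.
  x = 0: [0↦2, 1↦2, 2↦5, 3↦4, 4↦6, 5↦4, 6↦5]  zeros at y ∈ ∅
  x = 1: [0↦4, 1↦4, 2↦0, 3↦6, 4↦1, 5↦6, 6↦0]  zeros at y ∈ {2, 6}
  x = 2: [0↦3, 1↦3, 2↦6, 3↦5, 4↦0, 5↦5, 6↦6]  zeros at y ∈ {4}
  x = 3: [0↦6, 1↦6, 2↦2, 3↦1, 4↦3, 5↦1, 6↦2]  zeros at y ∈ ∅
  x = 4: [0↦6, 1↦6, 2↦2, 3↦1, 4↦3, 5↦1, 6↦2]  zeros at y ∈ ∅
  x = 5: [0↦3, 1↦3, 2↦6, 3↦5, 4↦0, 5↦5, 6↦6]  zeros at y ∈ {4}
  x = 6: [0↦4, 1↦4, 2↦0, 3↦6, 4↦1, 5↦6, 6↦0]  zeros at y ∈ {2, 6}
Collecting zeros: affine points = {(1, 2), (1, 6), (2, 4), (5, 4), (6, 2), (6, 6)}.
Total count |C(F_7)_aff| = 6.


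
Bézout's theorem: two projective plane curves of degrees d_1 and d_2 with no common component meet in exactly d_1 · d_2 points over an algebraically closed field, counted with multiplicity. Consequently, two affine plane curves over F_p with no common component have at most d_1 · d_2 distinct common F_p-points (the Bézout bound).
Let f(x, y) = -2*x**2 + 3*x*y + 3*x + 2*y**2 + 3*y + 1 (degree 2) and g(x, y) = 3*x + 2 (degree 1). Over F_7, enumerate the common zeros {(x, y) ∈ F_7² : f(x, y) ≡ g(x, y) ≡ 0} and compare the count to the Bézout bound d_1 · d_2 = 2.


Common zeros: ∅; count = 0; Bézout bound = 2.

deg(f) = 2, deg(g) = 1, so Bézout bound = 2.
Scan x ∈ F_7. For each x, list the y ∈ F_7 with f(x, y) ≡ 0 and those with g(x, y) ≡ 0 (mod 7); the common zeros in that column are the intersection.
  x = 0: f ≡ 0 at y ∈ {3, 6}; g ≡ 0 at y ∈ ∅; common: ∅.
  x = 1: f ≡ 0 at y ∈ ∅; g ≡ 0 at y ∈ ∅; common: ∅.
  x = 2: f ≡ 0 at y ∈ ∅; g ≡ 0 at y ∈ ∅; common: ∅.
  x = 3: f ≡ 0 at y ∈ ∅; g ≡ 0 at y ∈ ∅; common: ∅.
  x = 4: f ≡ 0 at y ∈ ∅; g ≡ 0 at y ∈ {0, 1, 2, 3, 4, 5, 6}; common: ∅.
  x = 5: f ≡ 0 at y ∈ {1, 4}; g ≡ 0 at y ∈ ∅; common: ∅.
  x = 6: f ≡ 0 at y ∈ {3, 4}; g ≡ 0 at y ∈ ∅; common: ∅.
Collecting: common zeros = ∅, so the count is 0.
Comparison with the Bézout bound: 0 ≤ 2 = deg(f)·deg(g), as expected for curves with no common component (the affine F_7-count falls short of the bound because intersections may lie at infinity, over extension fields, or carry multiplicity).


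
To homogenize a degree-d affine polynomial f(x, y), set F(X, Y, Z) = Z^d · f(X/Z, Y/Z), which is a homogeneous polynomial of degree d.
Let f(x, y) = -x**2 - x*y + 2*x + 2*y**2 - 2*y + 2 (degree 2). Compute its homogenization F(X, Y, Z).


F(X, Y, Z) = -X**2 - X*Y + 2*X*Z + 2*Y**2 - 2*Y*Z + 2*Z**2

deg(f) = 2.
Substitute x = X/Z, y = Y/Z into f, then multiply by Z^2.
  monomial -1·x^2·y^0 ↦ -1·X^2·Y^0·Z^0.
  monomial -1·x^1·y^1 ↦ -1·X^1·Y^1·Z^0.
  monomial 2·x^1·y^0 ↦ 2·X^1·Y^0·Z^1.
  monomial 2·x^0·y^2 ↦ 2·X^0·Y^2·Z^0.
  monomial -2·x^0·y^1 ↦ -2·X^0·Y^1·Z^1.
  monomial 2·x^0·y^0 ↦ 2·X^0·Y^0·Z^2.
Collecting: F(X, Y, Z) = -X**2 - X*Y + 2*X*Z + 2*Y**2 - 2*Y*Z + 2*Z**2.


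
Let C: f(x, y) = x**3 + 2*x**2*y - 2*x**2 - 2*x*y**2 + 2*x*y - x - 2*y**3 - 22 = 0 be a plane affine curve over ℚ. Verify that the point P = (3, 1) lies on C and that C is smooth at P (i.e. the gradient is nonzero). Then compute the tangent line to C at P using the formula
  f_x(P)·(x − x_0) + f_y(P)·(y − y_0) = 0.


Tangent line at P: 26*x + 6*y - 84 = 0.

Step 1: f(3, 1) = 0, so P lies on C.
Step 2: partial derivatives
  f_x(x, y) = 3*x**2 + 4*x*y - 4*x - 2*y**2 + 2*y - 1, f_y(x, y) = 2*x**2 - 4*x*y + 2*x - 6*y**2.
  f_x(P) = 26, f_y(P) = 6 (gradient nonzero, so P is smooth).
Step 3: tangent line at P: 26·(x − 3) + 6·(y − 1) = 0.
Expanding: 26*x + 6*y - 84 = 0.


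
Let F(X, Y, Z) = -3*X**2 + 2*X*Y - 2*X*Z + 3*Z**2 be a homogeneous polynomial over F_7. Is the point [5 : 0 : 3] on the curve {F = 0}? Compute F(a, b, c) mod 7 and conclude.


F(5,0,3) ≡ 6 (mod 7); P is NOT on the curve.

Evaluate F(5, 0, 3) term-by-term (mod 7).
  -3*X**2 ↦ -3·25·1·1 = -75
  2*X*Y ↦ 2·5·0·1 = 0
  -2*X*Z ↦ -2·5·1·3 = -30
  3*Z**2 ↦ 3·1·1·9 = 27
Sum: F(5, 0, 3) = (-75) + (0) + (-30) + (27) = -78.
Reducing mod 7: -78 ≡ 6 (mod 7).
Since F(a, b, c) ≡ 6 ≠ 0 (mod 7), P does NOT lie on the curve.


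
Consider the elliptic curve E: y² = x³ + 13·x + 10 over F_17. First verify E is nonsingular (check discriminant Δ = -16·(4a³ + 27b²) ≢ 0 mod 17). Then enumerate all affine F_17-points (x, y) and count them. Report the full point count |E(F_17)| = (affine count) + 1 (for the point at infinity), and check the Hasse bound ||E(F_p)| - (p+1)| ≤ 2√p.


Affine points = {(3, 5), (3, 12), (5, 8), (5, 9), (6, 7), (6, 10), (7, 6), (7, 11), (10, 1), (10, 16), (13, 8), (13, 9), (16, 8), (16, 9)}; affine count = 14; |E(F_17)| = 15.

Discriminant check: Δ ∝ 4a³ + 27b² = 4·13³ + 27·10² = 4·2197 + 27·100 ≡ 13 (mod 17). Nonzero ⇒ E is nonsingular.
For each x ∈ F_17, compute rhs = x³ + 13·x + 10 mod 17, then count y ∈ F_17 with y² ≡ rhs.
  x = 0: rhs = 10, matching y values: none (0 points).
  x = 1: rhs = 7, matching y values: none (0 points).
  x = 2: rhs = 10, matching y values: none (0 points).
  x = 3: rhs = 8, matching y values: 5, 12 (2 points).
  x = 4: rhs = 7, matching y values: none (0 points).
  x = 5: rhs = 13, matching y values: 8, 9 (2 points).
  x = 6: rhs = 15, matching y values: 7, 10 (2 points).
  x = 7: rhs = 2, matching y values: 6, 11 (2 points).
  x = 8: rhs = 14, matching y values: none (0 points).
  x = 9: rhs = 6, matching y values: none (0 points).
  x = 10: rhs = 1, matching y values: 1, 16 (2 points).
  x = 11: rhs = 5, matching y values: none (0 points).
  x = 12: rhs = 7, matching y values: none (0 points).
  x = 13: rhs = 13, matching y values: 8, 9 (2 points).
  x = 14: rhs = 12, matching y values: none (0 points).
  x = 15: rhs = 10, matching y values: none (0 points).
  x = 16: rhs = 13, matching y values: 8, 9 (2 points).
Total affine count: 14.
Full point count |E(F_17)| = 14 + 1 = 15.
Hasse bound: |15 − (17+1)| = |-3| = 3 ≤ 2√17 ≈ 8.2462 ✓.


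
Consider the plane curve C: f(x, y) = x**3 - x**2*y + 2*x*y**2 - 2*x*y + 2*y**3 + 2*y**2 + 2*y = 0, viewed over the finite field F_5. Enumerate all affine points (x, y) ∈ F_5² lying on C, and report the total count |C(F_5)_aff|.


Affine F_5-points: {(0, 0), (2, 1)}; count = 2.

For each of the 25 pairs (x, y) ∈ F_5², evaluate f(x, y) mod 5. Record the zeros.
  x = 0: [0↦0, 1↦1, 2↦3, 3↦3, 4↦3]  zeros at y ∈ {0}
  x = 1: [0↦1, 1↦1, 2↦1, 3↦3, 4↦4]  zeros at y ∈ ∅
  x = 2: [0↦3, 1↦0, 2↦1, 3↦3, 4↦3]  zeros at y ∈ {1}
  x = 3: [0↦2, 1↦4, 2↦4, 3↦4, 4↦1]  zeros at y ∈ ∅
  x = 4: [0↦4, 1↦4, 2↦1, 3↦2, 4↦4]  zeros at y ∈ ∅
Collecting zeros: affine points = {(0, 0), (2, 1)}.
Total count |C(F_5)_aff| = 2.


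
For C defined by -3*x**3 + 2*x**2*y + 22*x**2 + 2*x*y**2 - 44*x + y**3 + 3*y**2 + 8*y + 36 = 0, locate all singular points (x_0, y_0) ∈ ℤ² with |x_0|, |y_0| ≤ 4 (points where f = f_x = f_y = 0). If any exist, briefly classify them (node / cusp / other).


Singular points: {(2, -2)}; classification: cusp.

Compute partial derivatives:
  f_x = -9*x**2 + 4*x*y + 44*x + 2*y**2 - 44.
  f_y = 2*x**2 + 4*x*y + 3*y**2 + 6*y + 8.
Scan x_0 ∈ {−4, ..., 4}. For each x_0, f_y(x_0, y) is a polynomial in y; find its integer roots y ∈ {−4, ..., 4}, then test f_x and f at those candidates.
  x = -4: f_y(-4, y) = 3*y**2 - 10*y + 40; no integer root y with |y| ≤ 4.
  x = -3: f_y(-3, y) = 3*y**2 - 6*y + 26; no integer root y with |y| ≤ 4.
  x = -2: f_y(-2, y) = 3*y**2 - 2*y + 16; no integer root y with |y| ≤ 4.
  x = -1: f_y(-1, y) = 3*y**2 + 2*y + 10; no integer root y with |y| ≤ 4.
  x = 0: f_y(0, y) = 3*y**2 + 6*y + 8; no integer root y with |y| ≤ 4.
  x = 1: f_y(1, y) = 3*y**2 + 10*y + 10; no integer root y with |y| ≤ 4.
  x = 2: f_y(2, y) = 3*y**2 + 14*y + 16; vanishes at y ∈ {-2}. (2, -2): f_x = 0, f = 0 — SINGULAR.
  x = 3: f_y(3, y) = 3*y**2 + 18*y + 26; no integer root y with |y| ≤ 4.
  x = 4: f_y(4, y) = 3*y**2 + 22*y + 40; vanishes at y ∈ {-4}. (4, -4): f_x = -44 ≠ 0.
Only singular point on the grid: (2, -2).
Classify: substitute x = 2 + u, y = -2 + v and expand: f = -3*u**3 + 2*u**2*v + 2*u*v**2 + v**3 + v**2.
No constant or linear terms (consistent with a singular point). Quadratic part: v**2. Cubic part: -3*u**3 + 2*u**2*v + 2*u*v**2 + v**3.
The quadratic part v**2 is a perfect square, so there is a single (double) tangent line v = 0, i.e. y = -2. Restricting the cubic part to that line (v = 0) leaves -3*u**3 ≠ 0, so f is not divisible by v and the branch is v² ≈ 3*u**3 to lowest order — this is a cusp.
Classification: cusp.


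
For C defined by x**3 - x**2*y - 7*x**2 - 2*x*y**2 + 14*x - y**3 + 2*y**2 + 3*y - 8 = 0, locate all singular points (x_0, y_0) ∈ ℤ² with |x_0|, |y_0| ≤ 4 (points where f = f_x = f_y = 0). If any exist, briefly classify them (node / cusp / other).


Singular points: {(2, -1)}; classification: cusp.

Compute partial derivatives:
  f_x = 3*x**2 - 2*x*y - 14*x - 2*y**2 + 14.
  f_y = -x**2 - 4*x*y - 3*y**2 + 4*y + 3.
Scan x_0 ∈ {−4, ..., 4}. For each x_0, f_y(x_0, y) is a polynomial in y; find its integer roots y ∈ {−4, ..., 4}, then test f_x and f at those candidates.
  x = -4: f_y(-4, y) = -3*y**2 + 20*y - 13; no integer root y with |y| ≤ 4.
  x = -3: f_y(-3, y) = -3*y**2 + 16*y - 6; no integer root y with |y| ≤ 4.
  x = -2: f_y(-2, y) = -3*y**2 + 12*y - 1; no integer root y with |y| ≤ 4.
  x = -1: f_y(-1, y) = -3*y**2 + 8*y + 2; no integer root y with |y| ≤ 4.
  x = 0: f_y(0, y) = -3*y**2 + 4*y + 3; no integer root y with |y| ≤ 4.
  x = 1: f_y(1, y) = 2 - 3*y**2; no integer root y with |y| ≤ 4.
  x = 2: f_y(2, y) = -3*y**2 - 4*y - 1; vanishes at y ∈ {-1}. (2, -1): f_x = 0, f = 0 — SINGULAR.
  x = 3: f_y(3, y) = -3*y**2 - 8*y - 6; no integer root y with |y| ≤ 4.
  x = 4: f_y(4, y) = -3*y**2 - 12*y - 13; no integer root y with |y| ≤ 4.
Only singular point on the grid: (2, -1).
Classify: substitute x = 2 + u, y = -1 + v and expand: f = u**3 - u**2*v - 2*u*v**2 - v**3 + v**2.
No constant or linear terms (consistent with a singular point). Quadratic part: v**2. Cubic part: u**3 - u**2*v - 2*u*v**2 - v**3.
The quadratic part v**2 is a perfect square, so there is a single (double) tangent line v = 0, i.e. y = -1. Restricting the cubic part to that line (v = 0) leaves u**3 ≠ 0, so f is not divisible by v and the branch is v² ≈ -u**3 to lowest order — this is a cusp.
Classification: cusp.
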